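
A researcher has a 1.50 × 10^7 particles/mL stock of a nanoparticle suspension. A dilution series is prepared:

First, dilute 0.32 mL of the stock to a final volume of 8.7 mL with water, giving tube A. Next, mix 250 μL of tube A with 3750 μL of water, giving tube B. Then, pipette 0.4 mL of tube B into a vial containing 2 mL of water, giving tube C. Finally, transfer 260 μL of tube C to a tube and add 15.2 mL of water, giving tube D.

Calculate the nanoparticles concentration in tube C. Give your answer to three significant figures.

Step 1: 0.32 mL brought to 8.7 mL → factor 8.7/0.32 = 27.188
Step 2: 250 μL + 3750 μL = 4000 μL total → factor 4000/250 = 16
Step 3: 0.4 mL + 2 mL = 2.4 mL total → factor 2.4/0.4 = 6
Dilution factor through tube C = 27.188 × 16 × 6 = 2610
[tube C] = 1.50 × 10^7 particles/mL / 2610 = 5.75 × 10^3 particles/mL

5.75 × 10^3 particles/mL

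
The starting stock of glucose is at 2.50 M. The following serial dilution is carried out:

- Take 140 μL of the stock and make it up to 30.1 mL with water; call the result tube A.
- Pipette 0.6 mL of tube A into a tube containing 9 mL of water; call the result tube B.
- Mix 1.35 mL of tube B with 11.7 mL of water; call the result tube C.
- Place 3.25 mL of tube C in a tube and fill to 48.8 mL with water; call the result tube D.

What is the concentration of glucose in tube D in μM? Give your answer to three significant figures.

Step 1: 140 μL brought to 30.1 mL → factor 30100/140 = 215
Step 2: 0.6 mL + 9 mL = 9.6 mL total → factor 9.6/0.6 = 16
Step 3: 1.35 mL + 11.7 mL = 13.05 mL total → factor 13.05/1.35 = 9.6667
Step 4: 3.25 mL brought to 48.8 mL → factor 48.8/3.25 = 15.015
Overall dilution factor = 215 × 16 × 9.6667 × 15.015 = 4.9931 × 10^5
Final = 2.50 M / 4.9931 × 10^5 = 5.007 × 10^-6 M = 5.01 μM

5.01 μM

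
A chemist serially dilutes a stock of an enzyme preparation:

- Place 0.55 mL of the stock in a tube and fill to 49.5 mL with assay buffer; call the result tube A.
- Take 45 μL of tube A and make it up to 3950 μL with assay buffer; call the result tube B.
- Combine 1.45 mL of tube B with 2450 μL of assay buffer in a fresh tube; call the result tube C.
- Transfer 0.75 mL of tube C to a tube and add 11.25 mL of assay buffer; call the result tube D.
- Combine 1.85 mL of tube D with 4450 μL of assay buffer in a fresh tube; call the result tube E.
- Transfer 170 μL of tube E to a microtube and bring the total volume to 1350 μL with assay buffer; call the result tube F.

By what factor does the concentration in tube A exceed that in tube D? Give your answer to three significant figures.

Step 1: 0.55 mL brought to 49.5 mL → factor 49.5/0.55 = 90
Step 2: 45 μL brought to 3950 μL → factor 3950/45 = 87.778
Step 3: 1.45 mL + 2450 μL = 3.9 mL total → factor 3.9/1.45 = 2.6897
Step 4: 0.75 mL + 11.25 mL = 12 mL total → factor 12/0.75 = 16
Dilution factor to tube A = 90; to tube D = 3.3997 × 10^5
[tube A]/[tube D] = (factor to tube D)/(factor to tube A) = 3.3997 × 10^5/90 = 3.78 × 10^3

3.78 × 10^3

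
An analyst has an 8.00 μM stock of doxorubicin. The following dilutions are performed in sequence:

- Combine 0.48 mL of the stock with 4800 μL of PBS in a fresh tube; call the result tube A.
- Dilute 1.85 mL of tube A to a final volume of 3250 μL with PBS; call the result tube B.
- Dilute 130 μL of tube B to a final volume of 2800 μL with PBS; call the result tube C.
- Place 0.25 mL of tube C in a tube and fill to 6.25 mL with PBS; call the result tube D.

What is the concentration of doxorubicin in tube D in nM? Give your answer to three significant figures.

Step 1: 0.48 mL + 4800 μL = 5.28 mL total → factor 5.28/0.48 = 11
Step 2: 1.85 mL brought to 3250 μL → factor 3.25/1.85 = 1.7568
Step 3: 130 μL brought to 2800 μL → factor 2800/130 = 21.538
Step 4: 0.25 mL brought to 6.25 mL → factor 6.25/0.25 = 25
Overall dilution factor = 11 × 1.7568 × 21.538 × 25 = 10405
Final = 8.00 μM / 10405 = 0.0007688 μM = 0.769 nM

0.769 nM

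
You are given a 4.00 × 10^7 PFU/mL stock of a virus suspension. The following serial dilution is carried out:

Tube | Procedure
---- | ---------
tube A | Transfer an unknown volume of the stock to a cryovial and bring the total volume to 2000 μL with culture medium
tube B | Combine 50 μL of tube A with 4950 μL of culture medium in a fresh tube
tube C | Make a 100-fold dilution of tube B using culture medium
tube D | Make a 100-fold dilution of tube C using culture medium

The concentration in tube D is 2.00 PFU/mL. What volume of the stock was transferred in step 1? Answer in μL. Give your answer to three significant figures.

100 μL

Step 1: v brought to 2000 μL → factor = 2000 μL/v
Step 2: 50 μL + 4950 μL = 5000 μL total → factor 5000/50 = 100
Step 3: 100-fold → factor 100
Step 4: 100-fold → factor 100
Product of known-step factors = 1 × 10^6
Overall factor = 4.00 × 10^7 PFU/mL / (2.00 PFU/mL) = 2 × 10^7
Step-1 factor = 2 × 10^7 / 1 × 10^6 = 20
v = 2000 μL / 20 = 100 μL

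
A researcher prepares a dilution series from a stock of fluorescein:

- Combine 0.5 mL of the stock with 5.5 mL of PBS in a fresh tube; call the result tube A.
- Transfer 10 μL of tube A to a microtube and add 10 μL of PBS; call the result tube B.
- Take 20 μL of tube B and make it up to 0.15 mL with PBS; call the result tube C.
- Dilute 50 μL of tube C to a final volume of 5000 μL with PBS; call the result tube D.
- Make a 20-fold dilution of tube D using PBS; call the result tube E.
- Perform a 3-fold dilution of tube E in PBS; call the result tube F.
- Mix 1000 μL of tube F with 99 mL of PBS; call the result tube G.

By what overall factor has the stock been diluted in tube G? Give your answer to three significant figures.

Step 1: 0.5 mL + 5.5 mL = 6 mL total → factor 6/0.5 = 12
Step 2: 10 μL + 10 μL = 20 μL total → factor 20/10 = 2
Step 3: 20 μL brought to 0.15 mL → factor 150/20 = 7.5
Step 4: 50 μL brought to 5000 μL → factor 5000/50 = 100
Step 5: 20-fold → factor 20
Step 6: 3-fold → factor 3
Step 7: 1000 μL + 99 mL = 1 × 10^5 μL total → factor 1 × 10^5/1000 = 100
Overall dilution factor = 12 × 2 × 7.5 × 100 × 20 × 3 × 100 = 1.08 × 10^8

1.08 × 10^8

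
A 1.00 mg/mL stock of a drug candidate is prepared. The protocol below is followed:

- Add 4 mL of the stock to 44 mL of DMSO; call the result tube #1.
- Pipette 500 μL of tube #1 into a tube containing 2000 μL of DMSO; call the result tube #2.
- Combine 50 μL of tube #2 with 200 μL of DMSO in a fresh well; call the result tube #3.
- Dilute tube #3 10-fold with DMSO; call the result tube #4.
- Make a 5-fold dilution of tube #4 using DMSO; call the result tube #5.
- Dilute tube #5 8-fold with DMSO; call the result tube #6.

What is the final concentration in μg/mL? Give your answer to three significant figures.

Step 1: 4 mL + 44 mL = 48 mL total → factor 48/4 = 12
Step 2: 500 μL + 2000 μL = 2500 μL total → factor 2500/500 = 5
Step 3: 50 μL + 200 μL = 250 μL total → factor 250/50 = 5
Step 4: 10-fold → factor 10
Step 5: 5-fold → factor 5
Step 6: 8-fold → factor 8
Overall dilution factor = 12 × 5 × 5 × 10 × 5 × 8 = 1.2 × 10^5
Final = 1.00 mg/mL / 1.2 × 10^5 = 8.333 × 10^-6 mg/mL = 0.00833 μg/mL

0.00833 μg/mL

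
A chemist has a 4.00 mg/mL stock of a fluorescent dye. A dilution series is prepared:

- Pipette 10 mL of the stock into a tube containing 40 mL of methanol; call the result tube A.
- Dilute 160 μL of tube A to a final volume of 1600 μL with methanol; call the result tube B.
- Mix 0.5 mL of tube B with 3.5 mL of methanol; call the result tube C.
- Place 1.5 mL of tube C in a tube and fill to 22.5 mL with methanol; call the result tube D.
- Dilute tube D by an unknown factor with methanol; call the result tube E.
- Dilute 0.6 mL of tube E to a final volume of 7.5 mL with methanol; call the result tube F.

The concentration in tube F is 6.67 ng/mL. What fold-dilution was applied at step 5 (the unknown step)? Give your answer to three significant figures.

8.00-fold

Step 1: 10 mL + 40 mL = 50 mL total → factor 50/10 = 5
Step 2: 160 μL brought to 1600 μL → factor 1600/160 = 10
Step 3: 0.5 mL + 3.5 mL = 4 mL total → factor 4/0.5 = 8
Step 4: 1.5 mL brought to 22.5 mL → factor 22.5/1.5 = 15
Step 5: unknown factor x
Step 6: 0.6 mL brought to 7.5 mL → factor 7.5/0.6 = 12.5
Product of known-step factors = 75000
Overall factor = 4.00 mg/mL / (6.67 ng/mL) = 5.997 × 10^5
x = 5.997 × 10^5 / 75000 = 8.00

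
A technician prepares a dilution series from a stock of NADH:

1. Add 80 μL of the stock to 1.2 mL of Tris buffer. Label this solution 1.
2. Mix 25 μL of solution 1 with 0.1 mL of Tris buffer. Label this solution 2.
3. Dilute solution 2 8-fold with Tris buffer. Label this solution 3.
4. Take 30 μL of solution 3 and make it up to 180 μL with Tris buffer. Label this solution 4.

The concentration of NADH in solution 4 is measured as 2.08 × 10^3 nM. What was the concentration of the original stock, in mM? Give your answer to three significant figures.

7.99 mM

Step 1: 80 μL + 1.2 mL = 1280 μL total → factor 1280/80 = 16
Step 2: 25 μL + 0.1 mL = 125 μL total → factor 125/25 = 5
Step 3: 8-fold → factor 8
Step 4: 30 μL brought to 180 μL → factor 180/30 = 6
Overall dilution factor = 16 × 5 × 8 × 6 = 3840
Stock = 2.08 × 10^3 nM × 3840 = 7.987 × 10^6 nM = 7.99 mM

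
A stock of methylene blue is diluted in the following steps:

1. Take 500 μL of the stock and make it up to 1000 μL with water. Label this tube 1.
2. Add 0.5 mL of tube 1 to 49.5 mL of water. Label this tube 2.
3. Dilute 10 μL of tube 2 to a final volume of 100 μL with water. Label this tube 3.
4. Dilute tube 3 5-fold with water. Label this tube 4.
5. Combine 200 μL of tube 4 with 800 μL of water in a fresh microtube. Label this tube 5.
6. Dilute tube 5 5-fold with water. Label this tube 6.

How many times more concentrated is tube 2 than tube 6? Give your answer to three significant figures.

1.25 × 10^3

Step 1: 500 μL brought to 1000 μL → factor 1000/500 = 2
Step 2: 0.5 mL + 49.5 mL = 50 mL total → factor 50/0.5 = 100
Step 3: 10 μL brought to 100 μL → factor 100/10 = 10
Step 4: 5-fold → factor 5
Step 5: 200 μL + 800 μL = 1000 μL total → factor 1000/200 = 5
Step 6: 5-fold → factor 5
Dilution factor to tube 2 = 200; to tube 6 = 2.5 × 10^5
[tube 2]/[tube 6] = (factor to tube 6)/(factor to tube 2) = 2.5 × 10^5/200 = 1.25 × 10^3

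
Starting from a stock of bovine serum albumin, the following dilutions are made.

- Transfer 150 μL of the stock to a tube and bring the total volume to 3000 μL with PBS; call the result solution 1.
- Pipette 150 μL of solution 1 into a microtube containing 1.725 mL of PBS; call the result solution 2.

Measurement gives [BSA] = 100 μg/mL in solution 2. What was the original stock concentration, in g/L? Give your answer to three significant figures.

Step 1: 150 μL brought to 3000 μL → factor 3000/150 = 20
Step 2: 150 μL + 1.725 mL = 1875 μL total → factor 1875/150 = 12.5
Overall dilution factor = 20 × 12.5 = 250
Stock = 100 μg/mL × 250 = 2.500 × 10^4 μg/mL = 25.0 g/L

25.0 g/L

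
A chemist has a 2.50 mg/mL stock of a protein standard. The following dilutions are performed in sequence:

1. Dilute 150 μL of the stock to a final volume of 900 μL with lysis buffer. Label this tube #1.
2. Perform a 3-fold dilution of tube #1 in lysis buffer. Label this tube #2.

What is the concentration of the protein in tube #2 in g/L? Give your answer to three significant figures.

0.139 g/L

Step 1: 150 μL brought to 900 μL → factor 900/150 = 6
Step 2: 3-fold → factor 3
Overall dilution factor = 6 × 3 = 18
Final = 2.50 mg/mL / 18 = 0.1389 mg/mL = 0.139 g/L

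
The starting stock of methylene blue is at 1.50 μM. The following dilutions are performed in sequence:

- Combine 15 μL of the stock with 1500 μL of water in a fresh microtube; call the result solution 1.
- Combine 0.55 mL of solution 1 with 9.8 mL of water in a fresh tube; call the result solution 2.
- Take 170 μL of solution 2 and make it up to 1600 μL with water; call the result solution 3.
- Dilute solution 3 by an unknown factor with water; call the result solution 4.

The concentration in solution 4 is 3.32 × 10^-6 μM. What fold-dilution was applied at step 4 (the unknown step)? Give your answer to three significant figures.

Step 1: 15 μL + 1500 μL = 1515 μL total → factor 1515/15 = 101
Step 2: 0.55 mL + 9.8 mL = 10.35 mL total → factor 10.35/0.55 = 18.818
Step 3: 170 μL brought to 1600 μL → factor 1600/170 = 9.4118
Step 4: unknown factor x
Product of known-step factors = 17888
Overall factor = 1.50 μM / (3.32 × 10^-6 μM) = 4.5181 × 10^5
x = 4.5181 × 10^5 / 17888 = 25.3

25.3-fold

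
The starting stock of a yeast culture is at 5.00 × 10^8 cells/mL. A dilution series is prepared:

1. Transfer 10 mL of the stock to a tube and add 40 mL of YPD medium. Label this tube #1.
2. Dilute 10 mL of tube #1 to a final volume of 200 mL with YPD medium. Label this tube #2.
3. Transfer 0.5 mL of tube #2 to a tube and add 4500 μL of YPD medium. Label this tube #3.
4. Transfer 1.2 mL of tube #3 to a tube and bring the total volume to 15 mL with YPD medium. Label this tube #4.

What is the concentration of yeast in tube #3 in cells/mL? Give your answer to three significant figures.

5.00 × 10^5 cells/mL

Step 1: 10 mL + 40 mL = 50 mL total → factor 50/10 = 5
Step 2: 10 mL brought to 200 mL → factor 200/10 = 20
Step 3: 0.5 mL + 4500 μL = 5 mL total → factor 5/0.5 = 10
Dilution factor through tube #3 = 5 × 20 × 10 = 1000
[tube #3] = 5.00 × 10^8 cells/mL / 1000 = 5.00 × 10^5 cells/mL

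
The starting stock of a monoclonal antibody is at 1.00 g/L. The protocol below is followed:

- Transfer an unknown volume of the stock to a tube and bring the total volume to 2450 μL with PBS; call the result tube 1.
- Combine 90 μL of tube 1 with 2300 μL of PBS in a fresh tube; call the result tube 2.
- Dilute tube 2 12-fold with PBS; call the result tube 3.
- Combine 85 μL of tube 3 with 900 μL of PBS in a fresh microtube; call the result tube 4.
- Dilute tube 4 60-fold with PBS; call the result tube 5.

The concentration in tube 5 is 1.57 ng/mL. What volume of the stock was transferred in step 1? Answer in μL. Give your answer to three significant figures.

852 μL

Step 1: v brought to 2450 μL → factor = 2450 μL/v
Step 2: 90 μL + 2300 μL = 2390 μL total → factor 2390/90 = 26.556
Step 3: 12-fold → factor 12
Step 4: 85 μL + 900 μL = 985 μL total → factor 985/85 = 11.588
Step 5: 60-fold → factor 60
Product of known-step factors = 2.2157 × 10^5
Overall factor = 1.00 g/L / (1.57 ng/mL) = 6.3694 × 10^5
Step-1 factor = 6.3694 × 10^5 / 2.2157 × 10^5 = 2.8747
v = 2450 μL / 2.8747 = 852 μL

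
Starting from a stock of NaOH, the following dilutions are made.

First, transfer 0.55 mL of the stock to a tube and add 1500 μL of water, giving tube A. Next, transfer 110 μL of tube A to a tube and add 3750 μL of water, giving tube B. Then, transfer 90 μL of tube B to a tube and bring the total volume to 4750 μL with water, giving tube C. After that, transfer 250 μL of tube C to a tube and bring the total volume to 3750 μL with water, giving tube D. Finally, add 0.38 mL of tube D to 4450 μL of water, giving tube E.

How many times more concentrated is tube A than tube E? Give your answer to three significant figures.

Step 1: 0.55 mL + 1500 μL = 2.05 mL total → factor 2.05/0.55 = 3.7273
Step 2: 110 μL + 3750 μL = 3860 μL total → factor 3860/110 = 35.091
Step 3: 90 μL brought to 4750 μL → factor 4750/90 = 52.778
Step 4: 250 μL brought to 3750 μL → factor 3750/250 = 15
Step 5: 0.38 mL + 4450 μL = 4.83 mL total → factor 4.83/0.38 = 12.711
Dilution factor to tube A = 3.7273; to tube E = 1.3161 × 10^6
[tube A]/[tube E] = (factor to tube E)/(factor to tube A) = 1.3161 × 10^6/3.7273 = 3.53 × 10^5

3.53 × 10^5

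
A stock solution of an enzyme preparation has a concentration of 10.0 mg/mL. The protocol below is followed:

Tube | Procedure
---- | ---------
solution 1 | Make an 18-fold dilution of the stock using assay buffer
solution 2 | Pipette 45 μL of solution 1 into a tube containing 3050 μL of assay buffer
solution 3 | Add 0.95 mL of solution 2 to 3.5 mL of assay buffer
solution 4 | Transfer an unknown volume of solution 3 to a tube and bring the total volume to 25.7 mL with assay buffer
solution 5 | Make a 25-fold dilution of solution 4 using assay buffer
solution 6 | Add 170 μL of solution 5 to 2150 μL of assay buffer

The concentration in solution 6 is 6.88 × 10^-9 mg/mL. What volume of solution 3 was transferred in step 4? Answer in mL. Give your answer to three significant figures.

Step 1: 18-fold → factor 18
Step 2: 45 μL + 3050 μL = 3095 μL total → factor 3095/45 = 68.778
Step 3: 0.95 mL + 3.5 mL = 4.45 mL total → factor 4.45/0.95 = 4.6842
Step 4: v brought to 25.7 mL → factor = 25.7 mL/v
Step 5: 25-fold → factor 25
Step 6: 170 μL + 2150 μL = 2320 μL total → factor 2320/170 = 13.647
Product of known-step factors = 1.9785 × 10^6
Overall factor = 10.0 mg/mL / (6.88 × 10^-9 mg/mL) = 1.4535 × 10^9
Step-4 factor = 1.4535 × 10^9 / 1.9785 × 10^6 = 734.64
v = 25.7 mL / 734.64 = 0.0350 mL

0.0350 mL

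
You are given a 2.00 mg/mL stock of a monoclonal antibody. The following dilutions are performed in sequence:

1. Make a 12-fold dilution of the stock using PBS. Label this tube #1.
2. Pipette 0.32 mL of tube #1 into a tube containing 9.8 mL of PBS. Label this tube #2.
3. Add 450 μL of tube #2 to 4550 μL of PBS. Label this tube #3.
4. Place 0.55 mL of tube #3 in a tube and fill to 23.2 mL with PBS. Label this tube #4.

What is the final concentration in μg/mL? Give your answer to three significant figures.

Step 1: 12-fold → factor 12
Step 2: 0.32 mL + 9.8 mL = 10.12 mL total → factor 10.12/0.32 = 31.625
Step 3: 450 μL + 4550 μL = 5000 μL total → factor 5000/450 = 11.111
Step 4: 0.55 mL brought to 23.2 mL → factor 23.2/0.55 = 42.182
Overall dilution factor = 12 × 31.625 × 11.111 × 42.182 = 1.7787 × 10^5
Final = 2.00 mg/mL / 1.7787 × 10^5 = 1.124 × 10^-5 mg/mL = 0.0112 μg/mL

0.0112 μg/mL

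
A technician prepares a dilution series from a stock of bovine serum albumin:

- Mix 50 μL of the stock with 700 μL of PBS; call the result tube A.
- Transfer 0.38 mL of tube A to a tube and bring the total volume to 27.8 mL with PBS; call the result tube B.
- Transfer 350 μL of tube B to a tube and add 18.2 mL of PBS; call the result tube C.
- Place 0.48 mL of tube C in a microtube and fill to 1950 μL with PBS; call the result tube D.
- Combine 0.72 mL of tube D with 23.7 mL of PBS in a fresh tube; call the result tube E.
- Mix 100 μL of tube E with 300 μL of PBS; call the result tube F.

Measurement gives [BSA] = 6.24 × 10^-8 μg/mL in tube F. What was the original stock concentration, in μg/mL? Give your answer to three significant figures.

2.00 μg/mL

Step 1: 50 μL + 700 μL = 750 μL total → factor 750/50 = 15
Step 2: 0.38 mL brought to 27.8 mL → factor 27.8/0.38 = 73.158
Step 3: 350 μL + 18.2 mL = 18550 μL total → factor 18550/350 = 53
Step 4: 0.48 mL brought to 1950 μL → factor 1.95/0.48 = 4.0625
Step 5: 0.72 mL + 23.7 mL = 24.42 mL total → factor 24.42/0.72 = 33.917
Step 6: 100 μL + 300 μL = 400 μL total → factor 400/100 = 4
Overall dilution factor = 15 × 73.158 × 53 × 4.0625 × 33.917 × 4 = 3.2055 × 10^7
Stock = 6.24 × 10^-8 μg/mL × 3.2055 × 10^7 = 2.00 μg/mL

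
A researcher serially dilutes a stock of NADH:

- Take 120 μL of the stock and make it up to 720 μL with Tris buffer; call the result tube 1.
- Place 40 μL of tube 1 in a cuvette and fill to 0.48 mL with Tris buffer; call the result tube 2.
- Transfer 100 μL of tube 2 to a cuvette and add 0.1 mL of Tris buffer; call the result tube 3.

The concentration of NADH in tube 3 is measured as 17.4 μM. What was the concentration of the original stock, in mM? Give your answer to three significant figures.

Step 1: 120 μL brought to 720 μL → factor 720/120 = 6
Step 2: 40 μL brought to 0.48 mL → factor 480/40 = 12
Step 3: 100 μL + 0.1 mL = 200 μL total → factor 200/100 = 2
Overall dilution factor = 6 × 12 × 2 = 144
Stock = 17.4 μM × 144 = 2506 μM = 2.51 mM

2.51 mM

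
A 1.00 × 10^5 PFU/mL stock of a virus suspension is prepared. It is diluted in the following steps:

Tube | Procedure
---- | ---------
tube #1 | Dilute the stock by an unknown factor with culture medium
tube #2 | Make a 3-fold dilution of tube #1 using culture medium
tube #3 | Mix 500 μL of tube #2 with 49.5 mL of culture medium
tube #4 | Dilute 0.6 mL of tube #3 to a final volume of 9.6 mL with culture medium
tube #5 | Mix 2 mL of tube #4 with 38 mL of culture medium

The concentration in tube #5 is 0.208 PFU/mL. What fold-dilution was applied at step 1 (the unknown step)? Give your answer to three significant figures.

5.01-fold

Step 1: unknown factor x
Step 2: 3-fold → factor 3
Step 3: 500 μL + 49.5 mL = 50000 μL total → factor 50000/500 = 100
Step 4: 0.6 mL brought to 9.6 mL → factor 9.6/0.6 = 16
Step 5: 2 mL + 38 mL = 40 mL total → factor 40/2 = 20
Product of known-step factors = 96000
Overall factor = 1.00 × 10^5 PFU/mL / (0.208 PFU/mL) = 4.8077 × 10^5
x = 4.8077 × 10^5 / 96000 = 5.01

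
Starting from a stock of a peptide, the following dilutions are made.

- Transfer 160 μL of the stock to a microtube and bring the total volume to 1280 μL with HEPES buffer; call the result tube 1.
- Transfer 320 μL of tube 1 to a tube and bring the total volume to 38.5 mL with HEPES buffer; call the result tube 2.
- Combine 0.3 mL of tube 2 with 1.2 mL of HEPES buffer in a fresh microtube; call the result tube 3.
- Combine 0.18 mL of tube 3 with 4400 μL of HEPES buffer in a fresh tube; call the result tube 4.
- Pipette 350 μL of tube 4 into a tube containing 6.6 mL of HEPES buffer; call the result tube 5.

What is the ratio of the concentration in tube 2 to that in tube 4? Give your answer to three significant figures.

Step 1: 160 μL brought to 1280 μL → factor 1280/160 = 8
Step 2: 320 μL brought to 38.5 mL → factor 38500/320 = 120.31
Step 3: 0.3 mL + 1.2 mL = 1.5 mL total → factor 1.5/0.3 = 5
Step 4: 0.18 mL + 4400 μL = 4.58 mL total → factor 4.58/0.18 = 25.444
Dilution factor to tube 2 = 962.5; to tube 4 = 1.2245 × 10^5
[tube 2]/[tube 4] = (factor to tube 4)/(factor to tube 2) = 1.2245 × 10^5/962.5 = 127

127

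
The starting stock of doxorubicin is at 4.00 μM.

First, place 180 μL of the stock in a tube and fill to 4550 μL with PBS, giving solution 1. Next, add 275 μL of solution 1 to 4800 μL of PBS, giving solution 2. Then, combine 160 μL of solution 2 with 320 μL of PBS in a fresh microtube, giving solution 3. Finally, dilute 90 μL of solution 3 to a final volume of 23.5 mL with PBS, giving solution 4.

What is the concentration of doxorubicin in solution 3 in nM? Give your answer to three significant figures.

2.86 nM

Step 1: 180 μL brought to 4550 μL → factor 4550/180 = 25.278
Step 2: 275 μL + 4800 μL = 5075 μL total → factor 5075/275 = 18.455
Step 3: 160 μL + 320 μL = 480 μL total → factor 480/160 = 3
Dilution factor through solution 3 = 25.278 × 18.455 × 3 = 1399.5
[solution 3] = 4.00 μM / 1399.5 = 0.002858 μM = 2.86 nM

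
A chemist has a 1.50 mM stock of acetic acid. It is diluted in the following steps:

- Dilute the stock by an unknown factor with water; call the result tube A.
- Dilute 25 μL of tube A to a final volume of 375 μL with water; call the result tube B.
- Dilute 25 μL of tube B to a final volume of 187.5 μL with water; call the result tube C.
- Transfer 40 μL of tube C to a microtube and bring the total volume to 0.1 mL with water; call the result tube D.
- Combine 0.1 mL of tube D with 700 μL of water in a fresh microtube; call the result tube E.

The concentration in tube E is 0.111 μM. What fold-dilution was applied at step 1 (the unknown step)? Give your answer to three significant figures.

Step 1: unknown factor x
Step 2: 25 μL brought to 375 μL → factor 375/25 = 15
Step 3: 25 μL brought to 187.5 μL → factor 187.5/25 = 7.5
Step 4: 40 μL brought to 0.1 mL → factor 100/40 = 2.5
Step 5: 0.1 mL + 700 μL = 0.8 mL total → factor 0.8/0.1 = 8
Product of known-step factors = 2250
Overall factor = 1.50 mM / (0.111 μM) = 13514
x = 13514 / 2250 = 6.01

6.01-fold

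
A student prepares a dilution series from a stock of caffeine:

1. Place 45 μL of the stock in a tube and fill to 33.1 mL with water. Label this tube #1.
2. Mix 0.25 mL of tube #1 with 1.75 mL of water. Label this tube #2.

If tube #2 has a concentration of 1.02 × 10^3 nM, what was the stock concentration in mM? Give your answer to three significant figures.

Step 1: 45 μL brought to 33.1 mL → factor 33100/45 = 735.56
Step 2: 0.25 mL + 1.75 mL = 2 mL total → factor 2/0.25 = 8
Overall dilution factor = 735.56 × 8 = 5884.4
Stock = 1.02 × 10^3 nM × 5884.4 = 6.002 × 10^6 nM = 6.00 mM

6.00 mM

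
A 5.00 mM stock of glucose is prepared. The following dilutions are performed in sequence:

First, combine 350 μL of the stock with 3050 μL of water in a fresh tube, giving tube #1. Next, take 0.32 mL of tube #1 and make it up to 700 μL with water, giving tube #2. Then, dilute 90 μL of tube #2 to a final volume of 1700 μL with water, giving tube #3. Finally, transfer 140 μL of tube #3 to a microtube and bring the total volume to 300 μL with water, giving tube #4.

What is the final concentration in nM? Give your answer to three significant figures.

5.81 × 10^3 nM

Step 1: 350 μL + 3050 μL = 3400 μL total → factor 3400/350 = 9.7143
Step 2: 0.32 mL brought to 700 μL → factor 0.7/0.32 = 2.1875
Step 3: 90 μL brought to 1700 μL → factor 1700/90 = 18.889
Step 4: 140 μL brought to 300 μL → factor 300/140 = 2.1429
Overall dilution factor = 9.7143 × 2.1875 × 18.889 × 2.1429 = 860.12
Final = 5.00 mM / 860.12 = 0.005813 mM = 5.81 × 10^3 nM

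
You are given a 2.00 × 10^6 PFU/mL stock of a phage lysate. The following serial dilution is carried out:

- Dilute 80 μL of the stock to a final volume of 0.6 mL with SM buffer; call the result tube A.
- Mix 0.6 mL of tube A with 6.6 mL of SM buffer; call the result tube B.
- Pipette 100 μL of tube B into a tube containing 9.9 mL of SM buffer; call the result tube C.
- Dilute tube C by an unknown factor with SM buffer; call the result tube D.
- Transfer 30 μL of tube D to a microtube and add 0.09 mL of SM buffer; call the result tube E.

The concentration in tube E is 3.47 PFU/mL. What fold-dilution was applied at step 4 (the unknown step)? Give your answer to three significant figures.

Step 1: 80 μL brought to 0.6 mL → factor 600/80 = 7.5
Step 2: 0.6 mL + 6.6 mL = 7.2 mL total → factor 7.2/0.6 = 12
Step 3: 100 μL + 9.9 mL = 10000 μL total → factor 10000/100 = 100
Step 4: unknown factor x
Step 5: 30 μL + 0.09 mL = 120 μL total → factor 120/30 = 4
Product of known-step factors = 36000
Overall factor = 2.00 × 10^6 PFU/mL / (3.47 PFU/mL) = 5.7637 × 10^5
x = 5.7637 × 10^5 / 36000 = 16.0

16.0-fold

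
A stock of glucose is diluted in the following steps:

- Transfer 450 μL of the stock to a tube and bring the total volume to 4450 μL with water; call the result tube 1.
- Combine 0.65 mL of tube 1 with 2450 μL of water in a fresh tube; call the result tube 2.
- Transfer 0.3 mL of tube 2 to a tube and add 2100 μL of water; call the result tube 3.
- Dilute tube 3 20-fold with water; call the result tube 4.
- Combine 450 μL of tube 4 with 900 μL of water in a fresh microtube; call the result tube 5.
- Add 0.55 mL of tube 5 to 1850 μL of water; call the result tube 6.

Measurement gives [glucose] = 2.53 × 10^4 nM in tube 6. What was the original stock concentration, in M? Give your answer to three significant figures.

2.50 M

Step 1: 450 μL brought to 4450 μL → factor 4450/450 = 9.8889
Step 2: 0.65 mL + 2450 μL = 3.1 mL total → factor 3.1/0.65 = 4.7692
Step 3: 0.3 mL + 2100 μL = 2.4 mL total → factor 2.4/0.3 = 8
Step 4: 20-fold → factor 20
Step 5: 450 μL + 900 μL = 1350 μL total → factor 1350/450 = 3
Step 6: 0.55 mL + 1850 μL = 2.4 mL total → factor 2.4/0.55 = 4.3636
Overall dilution factor = 9.8889 × 4.7692 × 8 × 20 × 3 × 4.3636 = 98784
Stock = 2.53 × 10^4 nM × 98784 = 2.499 × 10^9 nM = 2.50 M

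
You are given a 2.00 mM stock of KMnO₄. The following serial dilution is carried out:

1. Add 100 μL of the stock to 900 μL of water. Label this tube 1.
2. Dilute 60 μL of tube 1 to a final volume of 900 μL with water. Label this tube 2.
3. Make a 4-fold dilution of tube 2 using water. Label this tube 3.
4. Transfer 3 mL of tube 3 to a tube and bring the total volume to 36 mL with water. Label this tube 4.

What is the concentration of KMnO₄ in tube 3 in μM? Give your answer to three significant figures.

Step 1: 100 μL + 900 μL = 1000 μL total → factor 1000/100 = 10
Step 2: 60 μL brought to 900 μL → factor 900/60 = 15
Step 3: 4-fold → factor 4
Dilution factor through tube 3 = 10 × 15 × 4 = 600
[tube 3] = 2.00 mM / 600 = 0.003333 mM = 3.33 μM

3.33 μM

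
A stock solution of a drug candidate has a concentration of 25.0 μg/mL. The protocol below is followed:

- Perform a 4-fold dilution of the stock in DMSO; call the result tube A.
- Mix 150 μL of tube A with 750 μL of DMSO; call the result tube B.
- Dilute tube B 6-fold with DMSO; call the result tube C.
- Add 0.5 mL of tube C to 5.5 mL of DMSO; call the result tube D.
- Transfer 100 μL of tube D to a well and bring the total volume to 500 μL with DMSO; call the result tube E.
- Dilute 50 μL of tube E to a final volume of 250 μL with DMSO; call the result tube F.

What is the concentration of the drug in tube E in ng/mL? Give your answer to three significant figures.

2.89 ng/mL

Step 1: 4-fold → factor 4
Step 2: 150 μL + 750 μL = 900 μL total → factor 900/150 = 6
Step 3: 6-fold → factor 6
Step 4: 0.5 mL + 5.5 mL = 6 mL total → factor 6/0.5 = 12
Step 5: 100 μL brought to 500 μL → factor 500/100 = 5
Dilution factor through tube E = 4 × 6 × 6 × 12 × 5 = 8640
[tube E] = 25.0 μg/mL / 8640 = 0.002894 μg/mL = 2.89 ng/mL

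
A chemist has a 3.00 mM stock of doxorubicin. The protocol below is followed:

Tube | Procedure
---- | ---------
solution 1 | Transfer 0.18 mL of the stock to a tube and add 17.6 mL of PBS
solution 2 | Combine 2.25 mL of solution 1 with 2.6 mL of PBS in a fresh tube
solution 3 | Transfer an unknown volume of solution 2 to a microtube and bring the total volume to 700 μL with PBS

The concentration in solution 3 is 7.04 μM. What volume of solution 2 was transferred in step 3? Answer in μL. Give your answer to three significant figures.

350 μL

Step 1: 0.18 mL + 17.6 mL = 17.78 mL total → factor 17.78/0.18 = 98.778
Step 2: 2.25 mL + 2.6 mL = 4.85 mL total → factor 4.85/2.25 = 2.1556
Step 3: v brought to 700 μL → factor = 700 μL/v
Product of known-step factors = 212.92
Overall factor = 3.00 mM / (7.04 μM) = 426.14
Step-3 factor = 426.14 / 212.92 = 2.0014
v = 700 μL / 2.0014 = 350 μL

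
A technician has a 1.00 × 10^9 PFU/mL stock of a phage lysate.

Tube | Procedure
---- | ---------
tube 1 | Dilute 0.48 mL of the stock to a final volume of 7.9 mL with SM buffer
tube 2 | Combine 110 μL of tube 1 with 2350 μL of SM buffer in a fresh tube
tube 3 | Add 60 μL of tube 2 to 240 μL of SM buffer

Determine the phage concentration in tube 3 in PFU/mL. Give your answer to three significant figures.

5.43 × 10^5 PFU/mL

Step 1: 0.48 mL brought to 7.9 mL → factor 7.9/0.48 = 16.458
Step 2: 110 μL + 2350 μL = 2460 μL total → factor 2460/110 = 22.364
Step 3: 60 μL + 240 μL = 300 μL total → factor 300/60 = 5
Overall dilution factor = 16.458 × 22.364 × 5 = 1840.3
Final = 1.00 × 10^9 PFU/mL / 1840.3 = 5.43 × 10^5 PFU/mL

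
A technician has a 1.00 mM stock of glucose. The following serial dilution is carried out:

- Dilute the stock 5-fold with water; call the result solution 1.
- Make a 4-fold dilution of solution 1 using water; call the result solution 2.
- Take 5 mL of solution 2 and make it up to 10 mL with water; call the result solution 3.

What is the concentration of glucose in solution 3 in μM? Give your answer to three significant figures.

Step 1: 5-fold → factor 5
Step 2: 4-fold → factor 4
Step 3: 5 mL brought to 10 mL → factor 10/5 = 2
Overall dilution factor = 5 × 4 × 2 = 40
Final = 1.00 mM / 40 = 0.02500 mM = 25.0 μM

25.0 μM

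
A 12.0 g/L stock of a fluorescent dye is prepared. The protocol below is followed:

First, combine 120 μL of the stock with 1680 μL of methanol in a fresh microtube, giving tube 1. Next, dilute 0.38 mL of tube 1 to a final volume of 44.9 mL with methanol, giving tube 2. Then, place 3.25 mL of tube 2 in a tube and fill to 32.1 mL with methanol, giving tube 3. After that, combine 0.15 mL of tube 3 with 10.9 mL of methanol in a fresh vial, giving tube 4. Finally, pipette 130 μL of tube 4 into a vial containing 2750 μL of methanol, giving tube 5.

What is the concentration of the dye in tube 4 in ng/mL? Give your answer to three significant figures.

Step 1: 120 μL + 1680 μL = 1800 μL total → factor 1800/120 = 15
Step 2: 0.38 mL brought to 44.9 mL → factor 44.9/0.38 = 118.16
Step 3: 3.25 mL brought to 32.1 mL → factor 32.1/3.25 = 9.8769
Step 4: 0.15 mL + 10.9 mL = 11.05 mL total → factor 11.05/0.15 = 73.667
Dilution factor through tube 4 = 15 × 118.16 × 9.8769 × 73.667 = 1.2896 × 10^6
[tube 4] = 12.0 g/L / 1.2896 × 10^6 = 9.305 × 10^-6 g/L = 9.31 ng/mL

9.31 ng/mL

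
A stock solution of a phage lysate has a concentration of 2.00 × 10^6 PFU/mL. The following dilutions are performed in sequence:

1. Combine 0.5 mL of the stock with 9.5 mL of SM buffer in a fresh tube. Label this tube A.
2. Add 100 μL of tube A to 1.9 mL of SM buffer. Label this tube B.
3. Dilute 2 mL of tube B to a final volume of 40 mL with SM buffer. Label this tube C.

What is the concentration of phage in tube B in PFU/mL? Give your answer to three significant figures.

5.00 × 10^3 PFU/mL

Step 1: 0.5 mL + 9.5 mL = 10 mL total → factor 10/0.5 = 20
Step 2: 100 μL + 1.9 mL = 2000 μL total → factor 2000/100 = 20
Dilution factor through tube B = 20 × 20 = 400
[tube B] = 2.00 × 10^6 PFU/mL / 400 = 5.00 × 10^3 PFU/mL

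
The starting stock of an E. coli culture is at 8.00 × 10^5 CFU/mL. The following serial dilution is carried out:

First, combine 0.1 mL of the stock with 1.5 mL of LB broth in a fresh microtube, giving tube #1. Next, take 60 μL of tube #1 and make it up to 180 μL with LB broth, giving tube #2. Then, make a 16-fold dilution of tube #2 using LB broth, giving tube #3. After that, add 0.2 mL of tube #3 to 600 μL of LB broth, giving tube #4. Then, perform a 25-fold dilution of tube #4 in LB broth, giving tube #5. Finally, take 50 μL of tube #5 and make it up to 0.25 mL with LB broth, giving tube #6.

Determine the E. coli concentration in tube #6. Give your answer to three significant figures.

2.08 CFU/mL

Step 1: 0.1 mL + 1.5 mL = 1.6 mL total → factor 1.6/0.1 = 16
Step 2: 60 μL brought to 180 μL → factor 180/60 = 3
Step 3: 16-fold → factor 16
Step 4: 0.2 mL + 600 μL = 0.8 mL total → factor 0.8/0.2 = 4
Step 5: 25-fold → factor 25
Step 6: 50 μL brought to 0.25 mL → factor 250/50 = 5
Overall dilution factor = 16 × 3 × 16 × 4 × 25 × 5 = 3.84 × 10^5
Final = 8.00 × 10^5 CFU/mL / 3.84 × 10^5 = 2.08 CFU/mL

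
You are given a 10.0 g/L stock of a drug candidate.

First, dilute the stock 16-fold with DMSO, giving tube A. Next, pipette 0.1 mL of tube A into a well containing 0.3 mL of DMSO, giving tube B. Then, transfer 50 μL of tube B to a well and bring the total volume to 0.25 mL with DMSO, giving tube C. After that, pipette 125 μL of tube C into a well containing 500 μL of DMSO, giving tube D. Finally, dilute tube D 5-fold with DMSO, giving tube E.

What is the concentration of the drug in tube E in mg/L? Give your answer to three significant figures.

Step 1: 16-fold → factor 16
Step 2: 0.1 mL + 0.3 mL = 0.4 mL total → factor 0.4/0.1 = 4
Step 3: 50 μL brought to 0.25 mL → factor 250/50 = 5
Step 4: 125 μL + 500 μL = 625 μL total → factor 625/125 = 5
Step 5: 5-fold → factor 5
Overall dilution factor = 16 × 4 × 5 × 5 × 5 = 8000
Final = 10.0 g/L / 8000 = 0.001250 g/L = 1.25 mg/L

1.25 mg/L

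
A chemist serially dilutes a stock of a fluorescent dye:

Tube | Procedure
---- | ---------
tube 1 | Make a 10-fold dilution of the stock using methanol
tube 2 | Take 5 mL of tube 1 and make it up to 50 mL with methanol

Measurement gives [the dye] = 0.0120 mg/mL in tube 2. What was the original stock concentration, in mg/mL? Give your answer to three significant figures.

Step 1: 10-fold → factor 10
Step 2: 5 mL brought to 50 mL → factor 50/5 = 10
Overall dilution factor = 10 × 10 = 100
Stock = 0.0120 mg/mL × 100 = 1.20 mg/mL

1.20 mg/mL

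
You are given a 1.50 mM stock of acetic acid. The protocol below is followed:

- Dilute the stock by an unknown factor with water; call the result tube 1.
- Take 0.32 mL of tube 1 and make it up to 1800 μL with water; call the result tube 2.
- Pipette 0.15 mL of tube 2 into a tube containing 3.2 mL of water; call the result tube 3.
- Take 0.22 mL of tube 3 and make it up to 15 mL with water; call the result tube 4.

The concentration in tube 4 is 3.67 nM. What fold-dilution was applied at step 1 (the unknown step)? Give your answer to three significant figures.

Step 1: unknown factor x
Step 2: 0.32 mL brought to 1800 μL → factor 1.8/0.32 = 5.625
Step 3: 0.15 mL + 3.2 mL = 3.35 mL total → factor 3.35/0.15 = 22.333
Step 4: 0.22 mL brought to 15 mL → factor 15/0.22 = 68.182
Product of known-step factors = 8565.3
Overall factor = 1.50 mM / (3.67 nM) = 4.0872 × 10^5
x = 4.0872 × 10^5 / 8565.3 = 47.7

47.7-fold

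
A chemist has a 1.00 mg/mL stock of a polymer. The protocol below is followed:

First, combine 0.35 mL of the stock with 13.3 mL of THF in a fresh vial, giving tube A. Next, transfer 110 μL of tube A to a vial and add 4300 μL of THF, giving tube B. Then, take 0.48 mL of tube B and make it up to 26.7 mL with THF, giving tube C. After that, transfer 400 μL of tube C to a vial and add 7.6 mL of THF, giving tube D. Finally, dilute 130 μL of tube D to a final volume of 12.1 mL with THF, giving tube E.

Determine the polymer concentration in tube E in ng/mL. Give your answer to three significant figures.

Step 1: 0.35 mL + 13.3 mL = 13.65 mL total → factor 13.65/0.35 = 39
Step 2: 110 μL + 4300 μL = 4410 μL total → factor 4410/110 = 40.091
Step 3: 0.48 mL brought to 26.7 mL → factor 26.7/0.48 = 55.625
Step 4: 400 μL + 7.6 mL = 8000 μL total → factor 8000/400 = 20
Step 5: 130 μL brought to 12.1 mL → factor 12100/130 = 93.077
Overall dilution factor = 39 × 40.091 × 55.625 × 20 × 93.077 = 1.619 × 10^8
Final = 1.00 mg/mL / 1.619 × 10^8 = 6.177 × 10^-9 mg/mL = 0.00618 ng/mL

0.00618 ng/mL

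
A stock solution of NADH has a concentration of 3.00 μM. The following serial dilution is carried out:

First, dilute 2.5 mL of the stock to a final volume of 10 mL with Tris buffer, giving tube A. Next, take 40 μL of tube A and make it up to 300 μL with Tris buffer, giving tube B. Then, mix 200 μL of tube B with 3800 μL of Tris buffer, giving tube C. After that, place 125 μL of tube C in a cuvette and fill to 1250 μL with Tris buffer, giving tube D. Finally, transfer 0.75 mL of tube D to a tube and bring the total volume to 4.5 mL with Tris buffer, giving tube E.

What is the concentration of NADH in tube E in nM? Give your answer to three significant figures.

Step 1: 2.5 mL brought to 10 mL → factor 10/2.5 = 4
Step 2: 40 μL brought to 300 μL → factor 300/40 = 7.5
Step 3: 200 μL + 3800 μL = 4000 μL total → factor 4000/200 = 20
Step 4: 125 μL brought to 1250 μL → factor 1250/125 = 10
Step 5: 0.75 mL brought to 4.5 mL → factor 4.5/0.75 = 6
Overall dilution factor = 4 × 7.5 × 20 × 10 × 6 = 36000
Final = 3.00 μM / 36000 = 8.333 × 10^-5 μM = 0.0833 nM

0.0833 nM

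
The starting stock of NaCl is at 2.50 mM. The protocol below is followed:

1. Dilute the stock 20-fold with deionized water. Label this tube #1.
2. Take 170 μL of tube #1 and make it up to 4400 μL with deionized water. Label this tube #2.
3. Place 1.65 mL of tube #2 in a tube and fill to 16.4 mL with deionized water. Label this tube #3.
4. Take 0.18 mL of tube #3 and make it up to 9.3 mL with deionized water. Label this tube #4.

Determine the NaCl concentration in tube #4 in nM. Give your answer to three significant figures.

Step 1: 20-fold → factor 20
Step 2: 170 μL brought to 4400 μL → factor 4400/170 = 25.882
Step 3: 1.65 mL brought to 16.4 mL → factor 16.4/1.65 = 9.9394
Step 4: 0.18 mL brought to 9.3 mL → factor 9.3/0.18 = 51.667
Overall dilution factor = 20 × 25.882 × 9.9394 × 51.667 = 2.6583 × 10^5
Final = 2.50 mM / 2.6583 × 10^5 = 9.405 × 10^-6 mM = 9.40 nM

9.40 nM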